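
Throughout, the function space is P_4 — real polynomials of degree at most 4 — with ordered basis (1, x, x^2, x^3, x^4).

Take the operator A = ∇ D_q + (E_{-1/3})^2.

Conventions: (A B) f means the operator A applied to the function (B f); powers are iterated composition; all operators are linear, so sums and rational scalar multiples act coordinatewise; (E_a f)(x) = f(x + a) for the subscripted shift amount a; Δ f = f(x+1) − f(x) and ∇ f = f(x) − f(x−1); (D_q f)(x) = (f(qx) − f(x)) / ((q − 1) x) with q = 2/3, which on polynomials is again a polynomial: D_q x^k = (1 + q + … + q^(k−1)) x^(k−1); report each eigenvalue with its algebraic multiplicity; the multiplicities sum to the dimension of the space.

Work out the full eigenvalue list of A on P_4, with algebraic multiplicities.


λ = 1 (multiplicity 5)

image of 1: 1
image of x: x - 2/3
image of x^2: x^2 - (4/3)x + 19/9
image of x^3: x^3 - 2x^2 + (50/9)x - 65/27
image of x^4: x^4 - (8/3)x^3 + (89/9)x^2 - (227/27)x + 211/81
the matrix is upper triangular; its diagonal is (1, 1, 1, 1, 1)
for a triangular matrix the eigenvalues are the diagonal entries, with algebraic multiplicity their repetition count


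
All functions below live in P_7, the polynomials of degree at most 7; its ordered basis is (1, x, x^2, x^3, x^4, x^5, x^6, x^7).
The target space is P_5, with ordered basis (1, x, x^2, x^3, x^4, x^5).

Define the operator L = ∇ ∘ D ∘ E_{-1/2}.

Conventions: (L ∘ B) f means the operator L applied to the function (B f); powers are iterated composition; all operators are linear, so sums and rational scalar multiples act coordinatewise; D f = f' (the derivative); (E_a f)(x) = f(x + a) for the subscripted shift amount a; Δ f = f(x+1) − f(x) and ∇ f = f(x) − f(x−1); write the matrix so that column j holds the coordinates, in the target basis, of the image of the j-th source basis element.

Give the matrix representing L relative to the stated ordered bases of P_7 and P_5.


the matrix is [[0, 0, 2, -6, 13, -25, 363/8, -637/8]; [0, 0, 0, 6, -24, 65, -150, 2541/8]; [0, 0, 0, 0, 12, -60, 195, -525]; [0, 0, 0, 0, 0, 20, -120, 455]; [0, 0, 0, 0, 0, 0, 30, -210]; [0, 0, 0, 0, 0, 0, 0, 42]] (rows listed top to bottom)

image of 1: 0
image of x: 0
image of x^2: 2
image of x^3: 6x - 6
image of x^4: 12x^2 - 24x + 13
image of x^5: 20x^3 - 60x^2 + 65x - 25
image of x^6: 30x^4 - 120x^3 + 195x^2 - 150x + 363/8
image of x^7: 42x^5 - 210x^4 + 455x^3 - 525x^2 + (2541/8)x - 637/8
each image's coordinates form column j of the matrix


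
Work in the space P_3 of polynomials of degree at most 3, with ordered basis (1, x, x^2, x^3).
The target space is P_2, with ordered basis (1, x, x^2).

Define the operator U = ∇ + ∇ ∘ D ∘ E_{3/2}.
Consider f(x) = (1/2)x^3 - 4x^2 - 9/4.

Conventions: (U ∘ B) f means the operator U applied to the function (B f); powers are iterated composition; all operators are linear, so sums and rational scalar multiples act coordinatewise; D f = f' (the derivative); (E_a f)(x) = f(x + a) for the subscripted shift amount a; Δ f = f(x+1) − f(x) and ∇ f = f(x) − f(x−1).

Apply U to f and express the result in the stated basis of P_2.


∇ f = (3/2)x^2 - (19/2)x + 9/2
E_{3/2} f = (1/2)x^3 - (7/4)x^2 - (69/8)x - 153/16
D E_{3/2} f = (3/2)x^2 - (7/2)x - 69/8
∇ D E_{3/2} f = 3x - 5
(∇ + ∇ ∘ D ∘ E_{3/2}) f = (3/2)x^2 - (13/2)x - 1/2

g(x) = (3/2)x^2 - (13/2)x - 1/2


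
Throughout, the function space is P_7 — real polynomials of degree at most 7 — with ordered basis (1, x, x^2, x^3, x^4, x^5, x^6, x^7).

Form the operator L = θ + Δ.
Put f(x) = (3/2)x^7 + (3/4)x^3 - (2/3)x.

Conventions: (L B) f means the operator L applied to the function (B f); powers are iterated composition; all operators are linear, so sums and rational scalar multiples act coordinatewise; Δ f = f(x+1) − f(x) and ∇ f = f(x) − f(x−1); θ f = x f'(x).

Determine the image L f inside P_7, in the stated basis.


θ f = (21/2)x^7 + (9/4)x^3 - (2/3)x
Δ f = (21/2)x^6 + (63/2)x^5 + (105/2)x^4 + (105/2)x^3 + (135/4)x^2 + (51/4)x + 19/12
(θ + Δ) f = (21/2)x^7 + (21/2)x^6 + (63/2)x^5 + (105/2)x^4 + (219/4)x^3 + (135/4)x^2 + (145/12)x + 19/12

the result is g(x) = (21/2)x^7 + (21/2)x^6 + (63/2)x^5 + (105/2)x^4 + (219/4)x^3 + (135/4)x^2 + (145/12)x + 19/12


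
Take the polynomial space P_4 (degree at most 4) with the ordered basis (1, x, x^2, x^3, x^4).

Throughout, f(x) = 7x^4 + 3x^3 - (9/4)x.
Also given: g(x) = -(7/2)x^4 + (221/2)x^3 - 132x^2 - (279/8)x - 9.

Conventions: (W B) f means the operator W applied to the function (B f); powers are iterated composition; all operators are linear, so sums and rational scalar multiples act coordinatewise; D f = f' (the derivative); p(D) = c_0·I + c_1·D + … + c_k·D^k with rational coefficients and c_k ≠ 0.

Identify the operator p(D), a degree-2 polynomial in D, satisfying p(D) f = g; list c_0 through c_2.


c_0 = -1/2, c_1 = 4, c_2 = -2

D^0 f = 7x^4 + 3x^3 - (9/4)x
D^1 f = 28x^3 + 9x^2 - 9/4
D^2 f = 84x^2 + 18x
matching coefficients of g against c_0 f + c_1 Df + … from the top degree down determines the c_i
solution: c_0 = -1/2, c_1 = 4, c_2 = -2


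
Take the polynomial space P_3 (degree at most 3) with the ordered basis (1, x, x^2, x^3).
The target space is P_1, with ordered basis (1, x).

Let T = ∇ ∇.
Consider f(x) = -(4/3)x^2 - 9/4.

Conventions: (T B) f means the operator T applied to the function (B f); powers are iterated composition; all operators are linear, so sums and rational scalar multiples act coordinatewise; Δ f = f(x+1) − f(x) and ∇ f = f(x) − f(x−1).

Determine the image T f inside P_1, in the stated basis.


the result is g(x) = -8/3

∇ f = -(8/3)x + 4/3
∇ ∇ f = -8/3


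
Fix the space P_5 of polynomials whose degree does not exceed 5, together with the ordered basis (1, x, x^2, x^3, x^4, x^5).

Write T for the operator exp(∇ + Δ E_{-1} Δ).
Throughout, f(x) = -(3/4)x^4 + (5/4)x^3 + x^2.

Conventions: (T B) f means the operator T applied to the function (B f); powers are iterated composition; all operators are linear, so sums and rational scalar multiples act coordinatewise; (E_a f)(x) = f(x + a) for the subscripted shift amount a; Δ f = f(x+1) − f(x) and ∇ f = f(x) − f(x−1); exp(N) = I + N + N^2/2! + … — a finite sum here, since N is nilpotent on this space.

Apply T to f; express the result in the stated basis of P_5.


the result is g(x) = -(3/4)x^4 - (7/4)x^3 - (17/4)x^2 - (11/2)x - 3

order-1 term: -3x^3 - (3/4)x^2 + (11/4)x + 3/2
order-2 term: -(9/2)x^2 - (21/4)x - 1/2
order-3 term: -3x - 13/4
order-4 term: -3/4
the series for exp(∇ + Δ E_{-1} Δ) f terminates at order 4
exp(∇ + Δ E_{-1} Δ) f = -(3/4)x^4 - (7/4)x^3 - (17/4)x^2 - (11/2)x - 3


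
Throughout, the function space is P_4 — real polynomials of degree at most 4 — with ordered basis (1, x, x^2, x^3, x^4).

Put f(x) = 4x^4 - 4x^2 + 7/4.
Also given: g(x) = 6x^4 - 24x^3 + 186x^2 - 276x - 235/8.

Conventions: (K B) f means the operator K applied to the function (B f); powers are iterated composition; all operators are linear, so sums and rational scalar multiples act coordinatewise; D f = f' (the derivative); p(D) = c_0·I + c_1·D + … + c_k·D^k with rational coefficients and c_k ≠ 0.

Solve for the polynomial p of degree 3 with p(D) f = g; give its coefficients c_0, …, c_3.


p(D) = (3/2)·I − (3/2)·D + 4·D^2 − 3·D^3, i.e. c_0 = 3/2, c_1 = -3/2, c_2 = 4, c_3 = -3

D^0 f = 4x^4 - 4x^2 + 7/4
D^1 f = 16x^3 - 8x
D^2 f = 48x^2 - 8
D^3 f = 96x
matching coefficients of g against c_0 f + c_1 Df + … from the top degree down determines the c_i
solution: c_0 = 3/2, c_1 = -3/2, c_2 = 4, c_3 = -3


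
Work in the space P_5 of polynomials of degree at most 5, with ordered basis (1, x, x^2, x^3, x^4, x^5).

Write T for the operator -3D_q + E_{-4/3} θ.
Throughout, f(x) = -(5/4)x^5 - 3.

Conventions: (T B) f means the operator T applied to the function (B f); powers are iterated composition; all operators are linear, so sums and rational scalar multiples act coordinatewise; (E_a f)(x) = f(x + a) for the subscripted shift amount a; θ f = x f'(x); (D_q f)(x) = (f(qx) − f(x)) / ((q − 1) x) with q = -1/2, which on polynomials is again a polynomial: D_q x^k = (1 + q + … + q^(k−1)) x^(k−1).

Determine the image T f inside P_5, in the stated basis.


D_q f = -(55/64)x^4
(-3D_q) f = (165/64)x^4
θ f = -(25/4)x^5
E_{-4/3} θ f = -(25/4)x^5 + (125/3)x^4 - (1000/9)x^3 + (4000/27)x^2 - (8000/81)x + 6400/243
(-3D_q + E_{-4/3} θ) f = -(25/4)x^5 + (8495/192)x^4 - (1000/9)x^3 + (4000/27)x^2 - (8000/81)x + 6400/243

the result is g(x) = -(25/4)x^5 + (8495/192)x^4 - (1000/9)x^3 + (4000/27)x^2 - (8000/81)x + 6400/243


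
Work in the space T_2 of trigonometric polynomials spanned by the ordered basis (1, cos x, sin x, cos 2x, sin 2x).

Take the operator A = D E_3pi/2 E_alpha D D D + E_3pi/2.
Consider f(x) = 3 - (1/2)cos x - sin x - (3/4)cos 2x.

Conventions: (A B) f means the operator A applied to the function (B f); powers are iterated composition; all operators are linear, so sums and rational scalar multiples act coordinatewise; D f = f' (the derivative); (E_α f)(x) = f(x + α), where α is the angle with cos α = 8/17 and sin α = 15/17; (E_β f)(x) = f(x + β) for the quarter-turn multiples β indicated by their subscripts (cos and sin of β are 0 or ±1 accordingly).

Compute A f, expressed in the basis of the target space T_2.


the image equals g(x) = 3 + (35/34)cos x - (55/34)sin x - (6861/1156)cos 2x - (2880/289)sin 2x

D f = -cos x + (1/2)sin x + (3/2)sin 2x
D D f = (1/2)cos x + sin x + 3cos 2x
D D D f = cos x - (1/2)sin x - 6sin 2x
E_alpha (D D D) f = (1/34)cos x - (19/17)sin x - (1440/289)cos 2x + (966/289)sin 2x
E_3pi/2 E_alpha (D D D) f = (19/17)cos x + (1/34)sin x + (1440/289)cos 2x - (966/289)sin 2x
D (E_3pi/2 E_alpha) (D D D) f = (1/34)cos x - (19/17)sin x - (1932/289)cos 2x - (2880/289)sin 2x
E_3pi/2 f = 3 + cos x - (1/2)sin x + (3/4)cos 2x
(D E_3pi/2 E_alpha D D D + E_3pi/2) f = 3 + (35/34)cos x - (55/34)sin x - (6861/1156)cos 2x - (2880/289)sin 2x


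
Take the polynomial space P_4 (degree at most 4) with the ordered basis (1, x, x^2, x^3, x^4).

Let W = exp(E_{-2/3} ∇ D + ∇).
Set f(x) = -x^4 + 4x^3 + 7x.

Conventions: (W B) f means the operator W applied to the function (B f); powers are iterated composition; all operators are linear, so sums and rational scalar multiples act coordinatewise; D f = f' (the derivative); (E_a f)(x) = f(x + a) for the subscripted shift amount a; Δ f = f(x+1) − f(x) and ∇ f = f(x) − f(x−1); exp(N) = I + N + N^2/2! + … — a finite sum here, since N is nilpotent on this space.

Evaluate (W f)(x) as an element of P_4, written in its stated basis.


order-1 term: -4x^3 + 6x^2 + 36x - 100/3
order-2 term: -6x^2 + 33
order-3 term: -4x - 2
order-4 term: -1
the series for exp(E_{-2/3} ∇ D + ∇) f terminates at order 4
exp(E_{-2/3} ∇ D + ∇) f = -x^4 + 39x - 10/3

the result is g(x) = -x^4 + 39x - 10/3


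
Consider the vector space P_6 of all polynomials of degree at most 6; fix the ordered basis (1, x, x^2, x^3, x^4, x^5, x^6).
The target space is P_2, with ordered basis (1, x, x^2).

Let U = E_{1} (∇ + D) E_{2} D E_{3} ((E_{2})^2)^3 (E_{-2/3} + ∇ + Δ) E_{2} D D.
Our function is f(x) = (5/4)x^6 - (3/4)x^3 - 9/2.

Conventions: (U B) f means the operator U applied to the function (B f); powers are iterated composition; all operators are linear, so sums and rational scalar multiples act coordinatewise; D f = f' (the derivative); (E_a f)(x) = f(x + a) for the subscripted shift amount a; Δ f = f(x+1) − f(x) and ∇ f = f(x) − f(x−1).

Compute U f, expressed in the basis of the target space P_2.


the result is g(x) = 900x^2 + 37950x + 398950

D f = (15/2)x^5 - (9/4)x^2
D D f = (75/2)x^4 - (9/2)x
E_{2} D D f = (75/2)x^4 + 300x^3 + 900x^2 + (2391/2)x + 591
E_{-2/3} (E_{2} D D) f = (75/2)x^4 + 200x^3 + 400x^2 + (6319/18)x + 3038/27
∇ (E_{2} D D) f = 150x^3 + 675x^2 + 1050x + 558
Δ (E_{2} D D) f = 150x^3 + 1125x^2 + 2850x + 2433
(E_{-2/3} + ∇ + Δ) (E_{2} D D) f = (75/2)x^4 + 500x^3 + 2200x^2 + (76519/18)x + 83795/27
E_{2} (E_{-2/3} + ∇ + Δ) (E_{2} D D) f = (75/2)x^4 + 800x^3 + 6100x^2 + (364519/18)x + 675152/27
E_{2} E_{2} (E_{-2/3} + ∇ + Δ) (E_{2} D D) f = (75/2)x^4 + 1100x^3 + 11800x^2 + (998119/18)x + 2616509/27
E_{2} (E_{2})^2 (E_{-2/3} + ∇ + Δ) (E_{2} D D) f = (75/2)x^4 + 1400x^3 + 19300x^2 + (2106919/18)x + 7139066/27
E_{2} E_{2} (E_{2})^2 (E_{-2/3} + ∇ + Δ) (E_{2} D D) f = (75/2)x^4 + 1700x^3 + 28600x^2 + (3820519/18)x + 15862823/27
E_{2} (E_{2})^2 (E_{2})^2 (E_{-2/3} + ∇ + Δ) (E_{2} D D) f = (75/2)x^4 + 2000x^3 + 39700x^2 + (6268519/18)x + 30796580/27
E_{2} E_{2} (E_{2})^2 (E_{2})^2 (E_{-2/3} + ∇ + Δ) (E_{2} D D) f = (75/2)x^4 + 2300x^3 + 52600x^2 + (9580519/18)x + 54337937/27
E_{3} (((E_{2})^2)^3 (E_{-2/3} + ∇ + Δ) E_{2} D D) f = (75/2)x^4 + 2750x^3 + 75325x^2 + (16452019/18)x + 111990785/27
D E_{3} (((E_{2})^2)^3 (E_{-2/3} + ∇ + Δ) E_{2} D D) f = 150x^3 + 8250x^2 + 150650x + 16452019/18
E_{2} D E_{3} (((E_{2})^2)^3 (E_{-2/3} + ∇ + Δ) E_{2} D D) f = 150x^3 + 9150x^2 + 185450x + 22491019/18
∇ (E_{2} D E_{3}) (((E_{2})^2)^3 (E_{-2/3} + ∇ + Δ) E_{2} D D) f = 450x^2 + 17850x + 176450
D (E_{2} D E_{3}) (((E_{2})^2)^3 (E_{-2/3} + ∇ + Δ) E_{2} D D) f = 450x^2 + 18300x + 185450
(∇ + D) (E_{2} D E_{3}) (((E_{2})^2)^3 (E_{-2/3} + ∇ + Δ) E_{2} D D) f = 900x^2 + 36150x + 361900
E_{1} (∇ + D) (E_{2} D E_{3}) (((E_{2})^2)^3 (E_{-2/3} + ∇ + Δ) E_{2} D D) f = 900x^2 + 37950x + 398950


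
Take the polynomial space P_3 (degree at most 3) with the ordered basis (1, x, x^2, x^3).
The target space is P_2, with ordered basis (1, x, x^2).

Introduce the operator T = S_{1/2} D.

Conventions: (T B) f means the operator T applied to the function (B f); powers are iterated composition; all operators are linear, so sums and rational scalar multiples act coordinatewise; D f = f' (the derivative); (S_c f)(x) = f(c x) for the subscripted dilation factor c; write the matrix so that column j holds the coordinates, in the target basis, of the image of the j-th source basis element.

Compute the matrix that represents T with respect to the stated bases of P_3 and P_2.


the matrix is [[0, 1, 0, 0]; [0, 0, 1, 0]; [0, 0, 0, 3/4]] (rows listed top to bottom)

image of 1: 0
image of x: 1
image of x^2: x
image of x^3: (3/4)x^2
each image's coordinates form column j of the matrix


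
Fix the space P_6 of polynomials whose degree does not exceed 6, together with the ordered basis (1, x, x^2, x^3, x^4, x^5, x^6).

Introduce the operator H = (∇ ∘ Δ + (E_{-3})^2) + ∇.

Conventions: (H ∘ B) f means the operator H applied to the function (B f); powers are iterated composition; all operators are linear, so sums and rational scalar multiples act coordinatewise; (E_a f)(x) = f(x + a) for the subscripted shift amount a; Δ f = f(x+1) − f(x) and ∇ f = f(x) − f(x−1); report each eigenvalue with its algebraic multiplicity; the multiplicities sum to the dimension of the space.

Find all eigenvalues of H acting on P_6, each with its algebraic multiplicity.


image of 1: 1
image of x: x - 5
image of x^2: x^2 - 10x + 37
image of x^3: x^3 - 15x^2 + 111x - 215
image of x^4: x^4 - 20x^3 + 222x^2 - 860x + 1297
image of x^5: x^5 - 25x^4 + 370x^3 - 2150x^2 + 6485x - 7775
image of x^6: x^6 - 30x^5 + 555x^4 - 4300x^3 + 19455x^2 - 46650x + 46657
the matrix is upper triangular; its diagonal is (1, 1, 1, 1, 1, 1, 1)
for a triangular matrix the eigenvalues are the diagonal entries, with algebraic multiplicity their repetition count

λ = 1 (multiplicity 7)


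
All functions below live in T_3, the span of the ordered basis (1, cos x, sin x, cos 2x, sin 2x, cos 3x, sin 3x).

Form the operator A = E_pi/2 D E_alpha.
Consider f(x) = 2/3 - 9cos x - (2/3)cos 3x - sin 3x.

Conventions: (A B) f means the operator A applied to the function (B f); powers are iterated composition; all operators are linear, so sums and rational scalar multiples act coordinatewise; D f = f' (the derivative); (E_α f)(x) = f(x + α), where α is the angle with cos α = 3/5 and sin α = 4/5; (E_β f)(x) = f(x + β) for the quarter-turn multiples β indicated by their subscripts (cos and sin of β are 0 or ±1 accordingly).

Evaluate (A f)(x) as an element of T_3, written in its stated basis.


g(x) = (27/5)cos x - (36/5)sin x + (102/125)cos 3x + (439/125)sin 3x

E_alpha f = 2/3 - (27/5)cos x + (36/5)sin x + (34/125)cos 3x + (439/375)sin 3x
D E_alpha f = (36/5)cos x + (27/5)sin x + (439/125)cos 3x - (102/125)sin 3x
E_pi/2 D E_alpha f = (27/5)cos x - (36/5)sin x + (102/125)cos 3x + (439/125)sin 3x


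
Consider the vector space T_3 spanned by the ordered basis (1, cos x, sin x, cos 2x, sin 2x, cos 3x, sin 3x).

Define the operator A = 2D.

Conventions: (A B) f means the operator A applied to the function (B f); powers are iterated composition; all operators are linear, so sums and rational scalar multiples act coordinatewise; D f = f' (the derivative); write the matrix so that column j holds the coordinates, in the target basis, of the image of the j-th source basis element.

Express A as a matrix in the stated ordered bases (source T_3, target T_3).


the matrix is [[0, 0, 0, 0, 0, 0, 0]; [0, 0, 2, 0, 0, 0, 0]; [0, -2, 0, 0, 0, 0, 0]; [0, 0, 0, 0, 4, 0, 0]; [0, 0, 0, -4, 0, 0, 0]; [0, 0, 0, 0, 0, 0, 6]; [0, 0, 0, 0, 0, -6, 0]] (rows listed top to bottom)

image of 1: 0
image of cos x: -2sin x
image of sin x: 2cos x
image of cos 2x: -4sin 2x
image of sin 2x: 4cos 2x
image of cos 3x: -6sin 3x
image of sin 3x: 6cos 3x
each image's coordinates form column j of the matrix


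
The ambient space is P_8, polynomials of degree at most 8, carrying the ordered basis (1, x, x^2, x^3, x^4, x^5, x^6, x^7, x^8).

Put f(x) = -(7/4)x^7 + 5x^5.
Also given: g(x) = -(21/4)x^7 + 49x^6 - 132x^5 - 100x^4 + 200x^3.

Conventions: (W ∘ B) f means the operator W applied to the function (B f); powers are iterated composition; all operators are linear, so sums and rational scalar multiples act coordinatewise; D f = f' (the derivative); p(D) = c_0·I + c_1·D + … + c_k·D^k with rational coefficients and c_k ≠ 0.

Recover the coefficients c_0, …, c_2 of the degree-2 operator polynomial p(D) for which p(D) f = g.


p(D) = 3·I − 4·D + 2·D^2, i.e. c_0 = 3, c_1 = -4, c_2 = 2

D^0 f = -(7/4)x^7 + 5x^5
D^1 f = -(49/4)x^6 + 25x^4
D^2 f = -(147/2)x^5 + 100x^3
matching coefficients of g against c_0 f + c_1 Df + … from the top degree down determines the c_i
solution: c_0 = 3, c_1 = -4, c_2 = 2


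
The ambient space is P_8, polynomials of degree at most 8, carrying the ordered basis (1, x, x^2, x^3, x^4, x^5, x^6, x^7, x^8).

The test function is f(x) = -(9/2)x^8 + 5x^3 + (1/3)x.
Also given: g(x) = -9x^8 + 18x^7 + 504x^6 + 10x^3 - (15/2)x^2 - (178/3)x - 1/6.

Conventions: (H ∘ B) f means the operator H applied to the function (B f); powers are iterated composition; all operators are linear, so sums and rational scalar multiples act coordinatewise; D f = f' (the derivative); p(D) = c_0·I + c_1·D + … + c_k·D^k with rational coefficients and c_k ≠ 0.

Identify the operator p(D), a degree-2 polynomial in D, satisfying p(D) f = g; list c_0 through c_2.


D^0 f = -(9/2)x^8 + 5x^3 + (1/3)x
D^1 f = -36x^7 + 15x^2 + 1/3
D^2 f = -252x^6 + 30x
matching coefficients of g against c_0 f + c_1 Df + … from the top degree down determines the c_i
solution: c_0 = 2, c_1 = -1/2, c_2 = -2

c_0 = 2, c_1 = -1/2, c_2 = -2


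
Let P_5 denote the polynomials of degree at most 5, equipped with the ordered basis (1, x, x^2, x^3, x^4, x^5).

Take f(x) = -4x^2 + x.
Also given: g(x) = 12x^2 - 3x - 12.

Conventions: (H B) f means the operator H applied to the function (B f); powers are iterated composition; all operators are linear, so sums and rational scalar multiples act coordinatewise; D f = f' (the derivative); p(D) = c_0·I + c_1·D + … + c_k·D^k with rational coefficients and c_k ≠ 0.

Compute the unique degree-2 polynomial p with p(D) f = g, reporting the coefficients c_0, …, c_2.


D^0 f = -4x^2 + x
D^1 f = -8x + 1
D^2 f = -8
matching coefficients of g against c_0 f + c_1 Df + … from the top degree down determines the c_i
solution: c_0 = -3, c_1 = 0, c_2 = 3/2

p(D) = -3·I + (3/2)·D^2, i.e. c_0 = -3, c_1 = 0, c_2 = 3/2


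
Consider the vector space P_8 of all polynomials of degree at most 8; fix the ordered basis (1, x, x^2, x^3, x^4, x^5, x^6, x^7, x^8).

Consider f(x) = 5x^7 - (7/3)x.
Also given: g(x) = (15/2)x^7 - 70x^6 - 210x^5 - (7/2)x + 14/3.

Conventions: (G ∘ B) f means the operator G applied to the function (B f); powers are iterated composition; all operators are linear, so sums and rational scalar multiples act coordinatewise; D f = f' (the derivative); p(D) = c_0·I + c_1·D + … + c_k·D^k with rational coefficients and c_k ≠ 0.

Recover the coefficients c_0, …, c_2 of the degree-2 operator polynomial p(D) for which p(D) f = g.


p(D) = (3/2)·I − 2·D − D^2, i.e. c_0 = 3/2, c_1 = -2, c_2 = -1

D^0 f = 5x^7 - (7/3)x
D^1 f = 35x^6 - 7/3
D^2 f = 210x^5
matching coefficients of g against c_0 f + c_1 Df + … from the top degree down determines the c_i
solution: c_0 = 3/2, c_1 = -2, c_2 = -1


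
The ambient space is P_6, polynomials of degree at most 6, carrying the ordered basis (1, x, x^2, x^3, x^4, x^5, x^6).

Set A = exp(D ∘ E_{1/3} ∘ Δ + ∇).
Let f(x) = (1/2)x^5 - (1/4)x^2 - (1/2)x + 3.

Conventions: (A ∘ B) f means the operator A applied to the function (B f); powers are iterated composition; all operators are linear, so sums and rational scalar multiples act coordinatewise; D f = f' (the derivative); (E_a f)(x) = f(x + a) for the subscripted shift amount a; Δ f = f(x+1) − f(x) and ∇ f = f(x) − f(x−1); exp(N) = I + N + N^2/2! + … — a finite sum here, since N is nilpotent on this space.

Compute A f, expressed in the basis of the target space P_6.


the result is g(x) = (1/2)x^5 + (5/2)x^4 + 10x^3 + (199/4)x^2 + (629/6)x + 5627/54

order-1 term: (5/2)x^4 + 5x^3 + 30x^2 + (61/3)x + 823/108
order-2 term: 5x^3 + 15x^2 + (135/2)x + 607/12
order-3 term: 5x^2 + 15x + 75/2
order-4 term: (5/2)x + 5
order-5 term: 1/2
the series for exp(D ∘ E_{1/3} ∘ Δ + ∇) f terminates at order 5
exp(D ∘ E_{1/3} ∘ Δ + ∇) f = (1/2)x^5 + (5/2)x^4 + 10x^3 + (199/4)x^2 + (629/6)x + 5627/54


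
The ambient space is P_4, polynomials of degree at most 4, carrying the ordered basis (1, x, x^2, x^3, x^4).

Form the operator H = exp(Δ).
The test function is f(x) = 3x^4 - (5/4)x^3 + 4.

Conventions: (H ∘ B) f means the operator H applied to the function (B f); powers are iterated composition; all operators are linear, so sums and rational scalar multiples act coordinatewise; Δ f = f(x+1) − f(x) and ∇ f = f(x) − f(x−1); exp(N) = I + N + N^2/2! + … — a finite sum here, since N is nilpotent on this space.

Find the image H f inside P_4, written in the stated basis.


order-1 term: 12x^3 + (57/4)x^2 + (33/4)x + 7/4
order-2 term: 18x^2 + (129/4)x + 69/4
order-3 term: 12x + 67/4
order-4 term: 3
the series for exp(Δ) f terminates at order 4
exp(Δ) f = 3x^4 + (43/4)x^3 + (129/4)x^2 + (105/2)x + 171/4

g(x) = 3x^4 + (43/4)x^3 + (129/4)x^2 + (105/2)x + 171/4


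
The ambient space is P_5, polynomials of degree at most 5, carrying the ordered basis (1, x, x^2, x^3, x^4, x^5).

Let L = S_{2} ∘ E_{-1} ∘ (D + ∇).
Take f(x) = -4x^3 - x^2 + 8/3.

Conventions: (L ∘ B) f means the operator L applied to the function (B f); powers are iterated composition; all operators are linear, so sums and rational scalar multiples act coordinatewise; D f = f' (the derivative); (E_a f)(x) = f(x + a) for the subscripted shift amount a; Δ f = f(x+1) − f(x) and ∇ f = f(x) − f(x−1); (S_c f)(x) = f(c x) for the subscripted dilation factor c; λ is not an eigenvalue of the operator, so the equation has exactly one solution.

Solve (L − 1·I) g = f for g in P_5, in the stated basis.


write g with unknown coordinates in the stated basis and equate coefficients in (L − 1·I) g = f
solving from the highest basis element down gives g = 4x^3 + 97x^2 + 656x + 2593/3
check: L g = 96x^2 + 656x + 867
so L g − 1·g = -4x^3 - x^2 + 8/3 = f ✓

the result is g(x) = 4x^3 + 97x^2 + 656x + 2593/3


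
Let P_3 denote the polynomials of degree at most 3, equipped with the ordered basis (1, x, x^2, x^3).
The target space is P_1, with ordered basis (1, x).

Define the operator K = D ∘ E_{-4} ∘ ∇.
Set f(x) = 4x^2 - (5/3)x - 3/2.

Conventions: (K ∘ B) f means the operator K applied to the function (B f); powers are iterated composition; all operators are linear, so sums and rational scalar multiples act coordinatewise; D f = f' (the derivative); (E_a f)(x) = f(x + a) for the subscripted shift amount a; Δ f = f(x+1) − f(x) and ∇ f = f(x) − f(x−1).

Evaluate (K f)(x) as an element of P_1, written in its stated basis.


∇ f = 8x - 17/3
E_{-4} ∇ f = 8x - 113/3
D (E_{-4} ∘ ∇) f = 8

the result is g(x) = 8


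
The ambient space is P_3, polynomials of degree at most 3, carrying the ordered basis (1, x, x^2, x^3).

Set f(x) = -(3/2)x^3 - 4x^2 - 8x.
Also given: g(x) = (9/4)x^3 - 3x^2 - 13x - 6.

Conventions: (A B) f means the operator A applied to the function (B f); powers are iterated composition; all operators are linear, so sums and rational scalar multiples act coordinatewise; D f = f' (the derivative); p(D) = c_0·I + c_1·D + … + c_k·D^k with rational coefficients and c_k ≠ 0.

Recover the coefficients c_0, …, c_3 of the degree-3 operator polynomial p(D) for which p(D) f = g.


c_0 = -3/2, c_1 = 2, c_2 = 1, c_3 = -2

D^0 f = -(3/2)x^3 - 4x^2 - 8x
D^1 f = -(9/2)x^2 - 8x - 8
D^2 f = -9x - 8
D^3 f = -9
matching coefficients of g against c_0 f + c_1 Df + … from the top degree down determines the c_i
solution: c_0 = -3/2, c_1 = 2, c_2 = 1, c_3 = -2


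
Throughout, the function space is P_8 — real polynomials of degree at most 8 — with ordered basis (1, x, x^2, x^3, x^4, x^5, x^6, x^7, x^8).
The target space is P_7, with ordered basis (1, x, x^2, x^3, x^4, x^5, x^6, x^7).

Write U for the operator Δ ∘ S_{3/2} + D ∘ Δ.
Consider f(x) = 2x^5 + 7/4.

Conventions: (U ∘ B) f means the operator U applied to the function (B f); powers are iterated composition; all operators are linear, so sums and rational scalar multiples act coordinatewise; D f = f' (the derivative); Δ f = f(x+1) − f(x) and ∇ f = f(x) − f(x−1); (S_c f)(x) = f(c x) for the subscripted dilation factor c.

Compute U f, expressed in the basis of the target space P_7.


S_{3/2} f = (243/16)x^5 + 7/4
Δ S_{3/2} f = (1215/16)x^4 + (1215/8)x^3 + (1215/8)x^2 + (1215/16)x + 243/16
Δ f = 10x^4 + 20x^3 + 20x^2 + 10x + 2
D Δ f = 40x^3 + 60x^2 + 40x + 10
(Δ ∘ S_{3/2} + D ∘ Δ) f = (1215/16)x^4 + (1535/8)x^3 + (1695/8)x^2 + (1855/16)x + 403/16

the result is g(x) = (1215/16)x^4 + (1535/8)x^3 + (1695/8)x^2 + (1855/16)x + 403/16


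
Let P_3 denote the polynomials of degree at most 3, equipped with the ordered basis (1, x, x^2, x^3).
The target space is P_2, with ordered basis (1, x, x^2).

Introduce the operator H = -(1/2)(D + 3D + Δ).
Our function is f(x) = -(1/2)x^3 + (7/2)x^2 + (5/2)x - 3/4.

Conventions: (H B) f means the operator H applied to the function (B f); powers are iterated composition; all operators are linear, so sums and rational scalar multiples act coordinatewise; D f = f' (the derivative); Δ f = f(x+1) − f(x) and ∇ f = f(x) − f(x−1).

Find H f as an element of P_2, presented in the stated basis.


D f = -(3/2)x^2 + 7x + 5/2
D f = -(3/2)x^2 + 7x + 5/2
(3D) f = -(9/2)x^2 + 21x + 15/2
Δ f = -(3/2)x^2 + (11/2)x + 11/2
(D + 3D + Δ) f = -(15/2)x^2 + (67/2)x + 31/2
(-(1/2)(D + 3D + Δ)) f = (15/4)x^2 - (67/4)x - 31/4

g(x) = (15/4)x^2 - (67/4)x - 31/4


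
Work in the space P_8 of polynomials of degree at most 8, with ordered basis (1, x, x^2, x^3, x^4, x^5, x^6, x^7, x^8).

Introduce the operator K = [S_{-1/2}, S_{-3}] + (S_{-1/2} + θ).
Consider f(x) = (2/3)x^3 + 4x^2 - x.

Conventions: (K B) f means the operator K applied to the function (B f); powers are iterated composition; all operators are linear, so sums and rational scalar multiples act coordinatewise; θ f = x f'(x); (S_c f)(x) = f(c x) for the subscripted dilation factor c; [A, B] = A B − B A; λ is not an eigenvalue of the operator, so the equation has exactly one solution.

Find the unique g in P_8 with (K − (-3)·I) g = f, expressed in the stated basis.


write g with unknown coordinates in the stated basis and equate coefficients in (K − (-3)·I) g = f
solving from the highest basis element down gives g = (16/141)x^3 + (16/21)x^2 - (2/7)x
check: K g = (46/141)x^3 + (12/7)x^2 - (1/7)x
so K g − (-3)·g = (2/3)x^3 + 4x^2 - x = f ✓

the image equals g(x) = (16/141)x^3 + (16/21)x^2 - (2/7)x


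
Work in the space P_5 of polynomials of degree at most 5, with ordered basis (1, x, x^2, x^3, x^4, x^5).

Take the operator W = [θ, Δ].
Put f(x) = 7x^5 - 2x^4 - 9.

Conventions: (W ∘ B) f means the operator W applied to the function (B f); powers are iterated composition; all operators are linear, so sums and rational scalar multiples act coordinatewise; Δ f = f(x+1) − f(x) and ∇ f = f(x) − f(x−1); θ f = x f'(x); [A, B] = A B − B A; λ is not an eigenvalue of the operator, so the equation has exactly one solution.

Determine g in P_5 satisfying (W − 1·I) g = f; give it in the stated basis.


the result is g(x) = -7x^5 + 37x^4 - 8x^3 - 210x^2 + 164x + 176

write g with unknown coordinates in the stated basis and equate coefficients in (W − 1·I) g = f
solving from the highest basis element down gives g = -7x^5 + 37x^4 - 8x^3 - 210x^2 + 164x + 176
check: W g = 35x^4 - 8x^3 - 210x^2 + 164x + 167
so W g − 1·g = 7x^5 - 2x^4 - 9 = f ✓


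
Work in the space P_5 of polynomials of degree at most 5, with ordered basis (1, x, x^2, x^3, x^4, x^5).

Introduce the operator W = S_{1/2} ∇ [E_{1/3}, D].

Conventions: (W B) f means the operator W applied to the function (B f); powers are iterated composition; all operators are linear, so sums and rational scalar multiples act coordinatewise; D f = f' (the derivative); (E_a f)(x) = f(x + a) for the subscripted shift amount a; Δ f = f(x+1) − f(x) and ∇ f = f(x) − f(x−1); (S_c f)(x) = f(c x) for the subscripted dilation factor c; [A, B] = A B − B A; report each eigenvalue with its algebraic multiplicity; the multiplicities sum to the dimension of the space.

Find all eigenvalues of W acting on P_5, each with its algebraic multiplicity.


λ = 0 (multiplicity 6)

image of 1: 0
image of x: 0
image of x^2: 0
image of x^3: 0
image of x^4: 0
image of x^5: 0
the matrix is upper triangular; its diagonal is (0, 0, 0, 0, 0, 0)
for a triangular matrix the eigenvalues are the diagonal entries, with algebraic multiplicity their repetition count


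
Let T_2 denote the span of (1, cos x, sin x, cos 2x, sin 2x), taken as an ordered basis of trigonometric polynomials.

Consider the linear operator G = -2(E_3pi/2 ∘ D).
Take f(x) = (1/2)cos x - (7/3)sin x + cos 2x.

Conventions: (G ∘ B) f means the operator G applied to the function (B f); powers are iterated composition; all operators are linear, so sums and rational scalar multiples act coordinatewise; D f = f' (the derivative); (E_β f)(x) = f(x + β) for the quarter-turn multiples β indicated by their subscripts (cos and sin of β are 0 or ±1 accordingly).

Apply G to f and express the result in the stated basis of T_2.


g(x) = -cos x + (14/3)sin x - 4sin 2x

D f = -(7/3)cos x - (1/2)sin x - 2sin 2x
E_3pi/2 D f = (1/2)cos x - (7/3)sin x + 2sin 2x
(-2(E_3pi/2 ∘ D)) f = -cos x + (14/3)sin x - 4sin 2x


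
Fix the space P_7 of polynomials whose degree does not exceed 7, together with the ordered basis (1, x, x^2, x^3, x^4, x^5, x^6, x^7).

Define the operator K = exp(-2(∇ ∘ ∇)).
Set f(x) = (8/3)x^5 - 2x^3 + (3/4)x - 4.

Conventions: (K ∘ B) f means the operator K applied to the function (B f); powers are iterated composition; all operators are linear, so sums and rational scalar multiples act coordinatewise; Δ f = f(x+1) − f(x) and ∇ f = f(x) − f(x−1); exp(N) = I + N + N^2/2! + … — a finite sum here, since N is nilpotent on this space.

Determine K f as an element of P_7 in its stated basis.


g(x) = (8/3)x^5 - (326/3)x^3 + 320x^2 + (3497/12)x - 1148

order-1 term: -(320/3)x^3 + 320x^2 - (1048/3)x + 136
order-2 term: 640x - 1280
the series for exp(-2(∇ ∘ ∇)) f terminates at order 2
exp(-2(∇ ∘ ∇)) f = (8/3)x^5 - (326/3)x^3 + 320x^2 + (3497/12)x - 1148


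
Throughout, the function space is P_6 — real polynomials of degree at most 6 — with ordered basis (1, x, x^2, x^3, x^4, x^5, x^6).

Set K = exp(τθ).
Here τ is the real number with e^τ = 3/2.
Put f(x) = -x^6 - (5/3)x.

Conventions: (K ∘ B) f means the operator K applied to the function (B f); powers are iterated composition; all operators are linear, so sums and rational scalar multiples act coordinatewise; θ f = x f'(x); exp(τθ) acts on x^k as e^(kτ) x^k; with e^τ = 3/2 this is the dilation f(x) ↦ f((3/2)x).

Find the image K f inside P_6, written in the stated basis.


exp(τθ) x^k = e^(kτ) x^k; with e^τ = 3/2 this sends x^k to (3/2)^k x^k
x ↦ 3/2 x
x^6 ↦ 729/64 x^6
applying this coordinatewise to f: exp(τθ) f = -(729/64)x^6 - (5/2)x

g(x) = -(729/64)x^6 - (5/2)x


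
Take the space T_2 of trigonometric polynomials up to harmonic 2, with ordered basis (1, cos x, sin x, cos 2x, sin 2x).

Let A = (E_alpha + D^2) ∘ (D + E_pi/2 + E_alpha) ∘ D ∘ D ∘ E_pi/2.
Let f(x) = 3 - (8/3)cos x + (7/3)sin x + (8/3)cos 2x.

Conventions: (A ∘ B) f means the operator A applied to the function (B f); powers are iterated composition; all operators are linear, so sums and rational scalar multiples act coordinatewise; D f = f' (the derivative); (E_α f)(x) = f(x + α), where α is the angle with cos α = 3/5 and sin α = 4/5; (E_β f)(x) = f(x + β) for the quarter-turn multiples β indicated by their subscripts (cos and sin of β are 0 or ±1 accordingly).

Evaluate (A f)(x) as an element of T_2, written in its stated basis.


E_pi/2 f = 3 + (7/3)cos x + (8/3)sin x - (8/3)cos 2x
D E_pi/2 f = (8/3)cos x - (7/3)sin x + (16/3)sin 2x
D D E_pi/2 f = -(7/3)cos x - (8/3)sin x + (32/3)cos 2x
D (D ∘ D ∘ E_pi/2) f = -(8/3)cos x + (7/3)sin x - (64/3)sin 2x
E_pi/2 (D ∘ D ∘ E_pi/2) f = -(8/3)cos x + (7/3)sin x - (32/3)cos 2x
E_alpha (D ∘ D ∘ E_pi/2) f = -(53/15)cos x + (4/15)sin x - (224/75)cos 2x - (256/25)sin 2x
(D + E_pi/2 + E_alpha) (D ∘ D ∘ E_pi/2) f = -(133/15)cos x + (74/15)sin x - (1024/75)cos 2x - (2368/75)sin 2x
E_alpha (D + E_pi/2 + E_alpha) (D ∘ D ∘ E_pi/2) f = -(103/75)cos x + (754/75)sin x - (49664/1875)cos 2x + (41152/1875)sin 2x
D (D + E_pi/2 + E_alpha) (D ∘ D ∘ E_pi/2) f = (74/15)cos x + (133/15)sin x - (4736/75)cos 2x + (2048/75)sin 2x
D D (D + E_pi/2 + E_alpha) (D ∘ D ∘ E_pi/2) f = (133/15)cos x - (74/15)sin x + (4096/75)cos 2x + (9472/75)sin 2x
(E_alpha + D^2) (D + E_pi/2 + E_alpha) (D ∘ D ∘ E_pi/2) f = (562/75)cos x + (128/25)sin x + (52736/1875)cos 2x + (277952/1875)sin 2x

g(x) = (562/75)cos x + (128/25)sin x + (52736/1875)cos 2x + (277952/1875)sin 2x


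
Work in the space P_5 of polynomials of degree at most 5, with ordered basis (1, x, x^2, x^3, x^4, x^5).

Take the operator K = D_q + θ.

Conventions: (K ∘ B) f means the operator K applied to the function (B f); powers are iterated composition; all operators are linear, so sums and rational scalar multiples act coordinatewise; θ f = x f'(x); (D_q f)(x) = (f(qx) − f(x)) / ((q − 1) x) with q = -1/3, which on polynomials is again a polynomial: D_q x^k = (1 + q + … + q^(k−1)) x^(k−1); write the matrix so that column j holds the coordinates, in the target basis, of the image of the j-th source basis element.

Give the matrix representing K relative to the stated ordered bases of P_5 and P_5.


image of 1: 0
image of x: x + 1
image of x^2: 2x^2 + (2/3)x
image of x^3: 3x^3 + (7/9)x^2
image of x^4: 4x^4 + (20/27)x^3
image of x^5: 5x^5 + (61/81)x^4
each image's coordinates form column j of the matrix

the matrix is [[0, 1, 0, 0, 0, 0]; [0, 1, 2/3, 0, 0, 0]; [0, 0, 2, 7/9, 0, 0]; [0, 0, 0, 3, 20/27, 0]; [0, 0, 0, 0, 4, 61/81]; [0, 0, 0, 0, 0, 5]] (rows listed top to bottom)


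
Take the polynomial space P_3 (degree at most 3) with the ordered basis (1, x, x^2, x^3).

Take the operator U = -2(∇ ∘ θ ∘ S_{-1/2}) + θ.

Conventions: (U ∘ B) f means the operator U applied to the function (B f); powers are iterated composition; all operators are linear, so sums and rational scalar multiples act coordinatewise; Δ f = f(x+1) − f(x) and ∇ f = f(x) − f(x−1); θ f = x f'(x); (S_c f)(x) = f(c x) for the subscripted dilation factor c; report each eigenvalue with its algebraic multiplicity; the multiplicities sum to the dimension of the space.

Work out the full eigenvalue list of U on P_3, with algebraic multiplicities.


image of 1: 0
image of x: x + 1
image of x^2: 2x^2 - 2x + 1
image of x^3: 3x^3 + (9/4)x^2 - (9/4)x + 3/4
the matrix is upper triangular; its diagonal is (0, 1, 2, 3)
for a triangular matrix the eigenvalues are the diagonal entries, with algebraic multiplicity their repetition count

λ = 0 (multiplicity 1), λ = 1 (multiplicity 1), λ = 2 (multiplicity 1), λ = 3 (multiplicity 1)


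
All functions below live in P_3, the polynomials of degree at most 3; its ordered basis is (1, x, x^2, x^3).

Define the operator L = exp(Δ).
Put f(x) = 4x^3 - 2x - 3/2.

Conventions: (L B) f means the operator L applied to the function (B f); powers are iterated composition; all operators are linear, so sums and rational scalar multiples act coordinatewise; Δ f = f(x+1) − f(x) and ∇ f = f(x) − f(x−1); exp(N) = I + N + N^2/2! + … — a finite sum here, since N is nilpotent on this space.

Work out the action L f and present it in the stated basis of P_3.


g(x) = 4x^3 + 12x^2 + 22x + 33/2

order-1 term: 12x^2 + 12x + 2
order-2 term: 12x + 12
order-3 term: 4
the series for exp(Δ) f terminates at order 3
exp(Δ) f = 4x^3 + 12x^2 + 22x + 33/2


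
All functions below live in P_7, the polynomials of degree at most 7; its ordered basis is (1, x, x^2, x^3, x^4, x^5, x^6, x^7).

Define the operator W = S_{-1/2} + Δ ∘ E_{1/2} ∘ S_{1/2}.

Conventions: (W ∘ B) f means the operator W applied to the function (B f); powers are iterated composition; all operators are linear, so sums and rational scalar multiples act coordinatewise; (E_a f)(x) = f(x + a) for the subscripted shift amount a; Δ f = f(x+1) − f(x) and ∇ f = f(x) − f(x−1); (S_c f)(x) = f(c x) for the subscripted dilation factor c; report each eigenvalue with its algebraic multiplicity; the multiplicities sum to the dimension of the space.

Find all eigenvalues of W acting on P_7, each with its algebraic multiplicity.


image of 1: 1
image of x: -(1/2)x + 1/2
image of x^2: (1/4)x^2 + (1/2)x + 1/2
image of x^3: -(1/8)x^3 + (3/8)x^2 + (3/4)x + 13/32
image of x^4: (1/16)x^4 + (1/4)x^3 + (3/4)x^2 + (13/16)x + 5/16
image of x^5: -(1/32)x^5 + (5/32)x^4 + (5/8)x^3 + (65/64)x^2 + (25/32)x + 121/512
image of x^6: (1/64)x^6 + (3/32)x^5 + (15/32)x^4 + (65/64)x^3 + (75/64)x^2 + (363/512)x + 91/512
image of x^7: -(1/128)x^7 + (7/128)x^6 + (21/64)x^5 + (455/512)x^4 + (175/128)x^3 + (2541/2048)x^2 + (637/1024)x + 1093/8192
the matrix is upper triangular; its diagonal is (1, -1/2, 1/4, -1/8, 1/16, -1/32, 1/64, -1/128)
for a triangular matrix the eigenvalues are the diagonal entries, with algebraic multiplicity their repetition count

λ = -1/2 (multiplicity 1), λ = -1/8 (multiplicity 1), λ = -1/32 (multiplicity 1), λ = -1/128 (multiplicity 1), λ = 1/64 (multiplicity 1), λ = 1/16 (multiplicity 1), λ = 1/4 (multiplicity 1), λ = 1 (multiplicity 1)


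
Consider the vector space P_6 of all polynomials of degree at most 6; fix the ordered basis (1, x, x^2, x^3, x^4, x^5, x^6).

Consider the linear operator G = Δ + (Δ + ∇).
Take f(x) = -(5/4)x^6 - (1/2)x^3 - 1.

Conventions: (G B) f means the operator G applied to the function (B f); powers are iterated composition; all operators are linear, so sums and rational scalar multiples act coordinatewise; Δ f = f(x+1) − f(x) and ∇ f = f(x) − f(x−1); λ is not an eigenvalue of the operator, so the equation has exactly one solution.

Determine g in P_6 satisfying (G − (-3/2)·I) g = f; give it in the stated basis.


the image equals g(x) = -(5/6)x^6 + 10x^5 - (275/3)x^4 + (2099/3)x^3 - 4023x^2 + (46208/3)x - 88445/3

write g with unknown coordinates in the stated basis and equate coefficients in (G − (-3/2)·I) g = f
solving from the highest basis element down gives g = -(5/6)x^6 + 10x^5 - (275/3)x^4 + (2099/3)x^3 - 4023x^2 + (46208/3)x - 88445/3
check: G g = -15x^5 + (275/2)x^4 - 1050x^3 + (12069/2)x^2 - 23104x + 88443/2
so G g − (-3/2)·g = -(5/4)x^6 - (1/2)x^3 - 1 = f ✓
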